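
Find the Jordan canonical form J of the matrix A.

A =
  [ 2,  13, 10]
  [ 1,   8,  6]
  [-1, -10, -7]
J_3(1)

The characteristic polynomial is
  det(x·I − A) = x^3 - 3*x^2 + 3*x - 1 = (x - 1)^3

Eigenvalues and multiplicities (the geometric multiplicity of λ is n − rank(A − λI), which equals the number of Jordan blocks for λ):
  λ = 1: algebraic multiplicity = 3, geometric multiplicity = 1

Determining the block sizes for each eigenvalue:
  λ = 1: one block (gm = 1), so the single block has size am = 3 → block sizes [3]

Assembling the blocks gives a Jordan form
J =
  [1, 1, 0]
  [0, 1, 1]
  [0, 0, 1]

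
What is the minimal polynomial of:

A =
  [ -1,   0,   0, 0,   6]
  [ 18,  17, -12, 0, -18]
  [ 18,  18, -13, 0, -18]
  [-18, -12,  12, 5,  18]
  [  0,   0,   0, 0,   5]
x^2 - 4*x - 5

The characteristic polynomial is χ_A(x) = (x - 5)^3*(x + 1)^2, so the eigenvalues are known. The minimal polynomial is
  m_A(x) = Π_λ (x − λ)^{k_λ}
where k_λ is the size of the *largest* Jordan block for λ (equivalently, the smallest k with (A − λI)^k v = 0 for every generalised eigenvector v of λ).

  λ = -1: largest Jordan block has size 1, contributing (x + 1)
  λ = 5: largest Jordan block has size 1, contributing (x − 5)

So m_A(x) = (x - 5)*(x + 1) = x^2 - 4*x - 5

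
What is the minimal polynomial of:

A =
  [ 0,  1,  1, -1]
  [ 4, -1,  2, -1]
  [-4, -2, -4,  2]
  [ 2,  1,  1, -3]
x^3 + 6*x^2 + 12*x + 8

The characteristic polynomial is χ_A(x) = (x + 2)^4, so the eigenvalues are known. The minimal polynomial is
  m_A(x) = Π_λ (x − λ)^{k_λ}
where k_λ is the size of the *largest* Jordan block for λ (equivalently, the smallest k with (A − λI)^k v = 0 for every generalised eigenvector v of λ).

  λ = -2: largest Jordan block has size 3, contributing (x + 2)^3

So m_A(x) = (x + 2)^3 = x^3 + 6*x^2 + 12*x + 8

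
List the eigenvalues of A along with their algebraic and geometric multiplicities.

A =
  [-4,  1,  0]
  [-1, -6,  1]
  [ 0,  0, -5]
λ = -5: alg = 3, geom = 1

Step 1 — factor the characteristic polynomial to read off the algebraic multiplicities:
  χ_A(x) = (x + 5)^3

Step 2 — compute geometric multiplicities via the rank-nullity identity g(λ) = n − rank(A − λI):
  rank(A − (-5)·I) = 2, so dim ker(A − (-5)·I) = n − 2 = 1

Summary:
  λ = -5: algebraic multiplicity = 3, geometric multiplicity = 1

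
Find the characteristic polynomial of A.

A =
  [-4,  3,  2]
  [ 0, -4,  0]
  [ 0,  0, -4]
x^3 + 12*x^2 + 48*x + 64

Expanding det(x·I − A) (e.g. by cofactor expansion or by noting that A is similar to its Jordan form J, which has the same characteristic polynomial as A) gives
  χ_A(x) = x^3 + 12*x^2 + 48*x + 64
which factors as (x + 4)^3. The eigenvalues (with algebraic multiplicities) are λ = -4 with multiplicity 3.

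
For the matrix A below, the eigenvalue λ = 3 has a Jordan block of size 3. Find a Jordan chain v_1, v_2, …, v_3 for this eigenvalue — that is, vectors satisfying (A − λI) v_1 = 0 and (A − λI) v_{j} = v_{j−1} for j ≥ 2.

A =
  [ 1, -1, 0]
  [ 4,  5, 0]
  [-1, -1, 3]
A Jordan chain for λ = 3 of length 3:
v_1 = (0, 0, -2)ᵀ
v_2 = (-2, 4, -1)ᵀ
v_3 = (1, 0, 0)ᵀ

Let N = A − (3)·I. We want v_3 with N^3 v_3 = 0 but N^2 v_3 ≠ 0; then v_{j-1} := N · v_j for j = 3, …, 2.

Pick v_3 = (1, 0, 0)ᵀ.
Then v_2 = N · v_3 = (-2, 4, -1)ᵀ.
Then v_1 = N · v_2 = (0, 0, -2)ᵀ.

Sanity check: (A − (3)·I) v_1 = (0, 0, 0)ᵀ = 0. ✓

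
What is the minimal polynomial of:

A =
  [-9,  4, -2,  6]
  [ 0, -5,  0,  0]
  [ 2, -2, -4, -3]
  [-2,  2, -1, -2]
x^2 + 10*x + 25

The characteristic polynomial is χ_A(x) = (x + 5)^4, so the eigenvalues are known. The minimal polynomial is
  m_A(x) = Π_λ (x − λ)^{k_λ}
where k_λ is the size of the *largest* Jordan block for λ (equivalently, the smallest k with (A − λI)^k v = 0 for every generalised eigenvector v of λ).

  λ = -5: largest Jordan block has size 2, contributing (x + 5)^2

So m_A(x) = (x + 5)^2 = x^2 + 10*x + 25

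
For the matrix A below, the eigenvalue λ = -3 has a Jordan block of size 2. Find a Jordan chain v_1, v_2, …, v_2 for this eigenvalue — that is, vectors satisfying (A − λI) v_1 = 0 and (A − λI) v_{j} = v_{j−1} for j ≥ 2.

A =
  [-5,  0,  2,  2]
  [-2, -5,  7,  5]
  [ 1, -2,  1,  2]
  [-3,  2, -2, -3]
A Jordan chain for λ = -3 of length 2:
v_1 = (-2, -2, 1, -3)ᵀ
v_2 = (1, 0, 0, 0)ᵀ

Let N = A − (-3)·I. We want v_2 with N^2 v_2 = 0 but N^1 v_2 ≠ 0; then v_{j-1} := N · v_j for j = 2, …, 2.

Pick v_2 = (1, 0, 0, 0)ᵀ.
Then v_1 = N · v_2 = (-2, -2, 1, -3)ᵀ.

Sanity check: (A − (-3)·I) v_1 = (0, 0, 0, 0)ᵀ = 0. ✓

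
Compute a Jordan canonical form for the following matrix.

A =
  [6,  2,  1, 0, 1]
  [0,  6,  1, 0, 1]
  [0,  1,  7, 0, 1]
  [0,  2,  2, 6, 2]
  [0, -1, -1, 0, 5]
J_3(6) ⊕ J_1(6) ⊕ J_1(6)

The characteristic polynomial is
  det(x·I − A) = x^5 - 30*x^4 + 360*x^3 - 2160*x^2 + 6480*x - 7776 = (x - 6)^5

Eigenvalues and multiplicities (the geometric multiplicity of λ is n − rank(A − λI), which equals the number of Jordan blocks for λ):
  λ = 6: algebraic multiplicity = 5, geometric multiplicity = 3

Determining the block sizes for each eigenvalue:
  λ = 6: with am = 5 and gm = 3, the partition is not yet determined (e.g. several partitions of 5 into 3 parts exist). Let N = A − (6)·I. Computing rank(N^1) = 2, rank(N^2) = 1, rank(N^3) = 0; the number of blocks of size ≥ j is rank(N^{j−1}) − rank(N^j), giving [3, 1, 1]. So we have 1 block(s) of size 3, 2 block(s) of size 1 → block sizes [3, 1, 1]

Assembling the blocks gives a Jordan form
J =
  [6, 1, 0, 0, 0]
  [0, 6, 1, 0, 0]
  [0, 0, 6, 0, 0]
  [0, 0, 0, 6, 0]
  [0, 0, 0, 0, 6]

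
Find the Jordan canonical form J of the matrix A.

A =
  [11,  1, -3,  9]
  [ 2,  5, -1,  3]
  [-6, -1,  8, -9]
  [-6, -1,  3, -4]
J_3(5) ⊕ J_1(5)

The characteristic polynomial is
  det(x·I − A) = x^4 - 20*x^3 + 150*x^2 - 500*x + 625 = (x - 5)^4

Eigenvalues and multiplicities (the geometric multiplicity of λ is n − rank(A − λI), which equals the number of Jordan blocks for λ):
  λ = 5: algebraic multiplicity = 4, geometric multiplicity = 2

Determining the block sizes for each eigenvalue:
  λ = 5: with am = 4 and gm = 2, the partition is not yet determined (e.g. several partitions of 4 into 2 parts exist). Let N = A − (5)·I. Computing rank(N^1) = 2, rank(N^2) = 1, rank(N^3) = 0; the number of blocks of size ≥ j is rank(N^{j−1}) − rank(N^j), giving [2, 1, 1]. So we have 1 block(s) of size 3, 1 block(s) of size 1 → block sizes [3, 1]

Assembling the blocks gives a Jordan form
J =
  [5, 1, 0, 0]
  [0, 5, 1, 0]
  [0, 0, 5, 0]
  [0, 0, 0, 5]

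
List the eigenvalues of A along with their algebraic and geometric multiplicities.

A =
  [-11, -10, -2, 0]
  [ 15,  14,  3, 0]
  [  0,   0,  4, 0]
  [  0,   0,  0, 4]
λ = -1: alg = 1, geom = 1; λ = 4: alg = 3, geom = 2

Step 1 — factor the characteristic polynomial to read off the algebraic multiplicities:
  χ_A(x) = (x - 4)^3*(x + 1)

Step 2 — compute geometric multiplicities via the rank-nullity identity g(λ) = n − rank(A − λI):
  rank(A − (-1)·I) = 3, so dim ker(A − (-1)·I) = n − 3 = 1
  rank(A − (4)·I) = 2, so dim ker(A − (4)·I) = n − 2 = 2

Summary:
  λ = -1: algebraic multiplicity = 1, geometric multiplicity = 1
  λ = 4: algebraic multiplicity = 3, geometric multiplicity = 2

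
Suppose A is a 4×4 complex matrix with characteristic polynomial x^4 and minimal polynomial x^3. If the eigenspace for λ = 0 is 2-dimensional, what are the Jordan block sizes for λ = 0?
Block sizes for λ = 0: [3, 1]

Step 1 — from the characteristic polynomial, algebraic multiplicity of λ = 0 is 4. From dim ker(A − (0)·I) = 2, there are exactly 2 Jordan blocks for λ = 0.
Step 2 — from the minimal polynomial, the factor (x − 0)^3 tells us the largest block for λ = 0 has size 3.
Step 3 — with total size 4, 2 blocks, and largest block 3, the block sizes (in nonincreasing order) are [3, 1].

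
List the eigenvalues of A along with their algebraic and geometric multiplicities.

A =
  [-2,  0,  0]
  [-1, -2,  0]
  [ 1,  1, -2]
λ = -2: alg = 3, geom = 1

Step 1 — factor the characteristic polynomial to read off the algebraic multiplicities:
  χ_A(x) = (x + 2)^3

Step 2 — compute geometric multiplicities via the rank-nullity identity g(λ) = n − rank(A − λI):
  rank(A − (-2)·I) = 2, so dim ker(A − (-2)·I) = n − 2 = 1

Summary:
  λ = -2: algebraic multiplicity = 3, geometric multiplicity = 1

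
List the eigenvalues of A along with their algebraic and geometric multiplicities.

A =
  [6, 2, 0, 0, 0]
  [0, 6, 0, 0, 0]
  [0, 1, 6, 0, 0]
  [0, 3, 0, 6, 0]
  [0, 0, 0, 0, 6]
λ = 6: alg = 5, geom = 4

Step 1 — factor the characteristic polynomial to read off the algebraic multiplicities:
  χ_A(x) = (x - 6)^5

Step 2 — compute geometric multiplicities via the rank-nullity identity g(λ) = n − rank(A − λI):
  rank(A − (6)·I) = 1, so dim ker(A − (6)·I) = n − 1 = 4

Summary:
  λ = 6: algebraic multiplicity = 5, geometric multiplicity = 4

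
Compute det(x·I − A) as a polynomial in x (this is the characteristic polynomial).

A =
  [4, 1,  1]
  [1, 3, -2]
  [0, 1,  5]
x^3 - 12*x^2 + 48*x - 64

Expanding det(x·I − A) (e.g. by cofactor expansion or by noting that A is similar to its Jordan form J, which has the same characteristic polynomial as A) gives
  χ_A(x) = x^3 - 12*x^2 + 48*x - 64
which factors as (x - 4)^3. The eigenvalues (with algebraic multiplicities) are λ = 4 with multiplicity 3.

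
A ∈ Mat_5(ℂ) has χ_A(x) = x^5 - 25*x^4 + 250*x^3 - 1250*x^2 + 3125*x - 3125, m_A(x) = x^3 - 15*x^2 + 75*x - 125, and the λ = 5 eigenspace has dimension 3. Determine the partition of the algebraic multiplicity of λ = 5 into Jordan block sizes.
Block sizes for λ = 5: [3, 1, 1]

Step 1 — from the characteristic polynomial, algebraic multiplicity of λ = 5 is 5. From dim ker(A − (5)·I) = 3, there are exactly 3 Jordan blocks for λ = 5.
Step 2 — from the minimal polynomial, the factor (x − 5)^3 tells us the largest block for λ = 5 has size 3.
Step 3 — with total size 5, 3 blocks, and largest block 3, the block sizes (in nonincreasing order) are [3, 1, 1].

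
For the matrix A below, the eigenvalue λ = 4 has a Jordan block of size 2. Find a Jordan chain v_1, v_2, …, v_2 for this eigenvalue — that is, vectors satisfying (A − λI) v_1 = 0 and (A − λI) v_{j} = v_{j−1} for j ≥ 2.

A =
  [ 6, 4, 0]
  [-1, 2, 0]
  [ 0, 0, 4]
A Jordan chain for λ = 4 of length 2:
v_1 = (2, -1, 0)ᵀ
v_2 = (1, 0, 0)ᵀ

Let N = A − (4)·I. We want v_2 with N^2 v_2 = 0 but N^1 v_2 ≠ 0; then v_{j-1} := N · v_j for j = 2, …, 2.

Pick v_2 = (1, 0, 0)ᵀ.
Then v_1 = N · v_2 = (2, -1, 0)ᵀ.

Sanity check: (A − (4)·I) v_1 = (0, 0, 0)ᵀ = 0. ✓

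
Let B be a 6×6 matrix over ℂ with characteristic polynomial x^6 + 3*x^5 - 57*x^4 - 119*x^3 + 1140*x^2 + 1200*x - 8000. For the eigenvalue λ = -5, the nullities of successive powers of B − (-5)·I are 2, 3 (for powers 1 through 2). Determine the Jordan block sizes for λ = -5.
Block sizes for λ = -5: [2, 1]

From the dimensions of kernels of powers, the number of Jordan blocks of size at least j is d_j − d_{j−1} where d_j = dim ker(N^j) (with d_0 = 0). Computing the differences gives [2, 1].
The number of blocks of size exactly k is (#blocks of size ≥ k) − (#blocks of size ≥ k + 1), so the partition is: 1 block(s) of size 1, 1 block(s) of size 2.
In nonincreasing order the block sizes are [2, 1].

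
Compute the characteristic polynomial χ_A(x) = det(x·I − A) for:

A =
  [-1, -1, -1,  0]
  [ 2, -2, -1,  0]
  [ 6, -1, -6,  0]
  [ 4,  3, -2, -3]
x^4 + 12*x^3 + 54*x^2 + 108*x + 81

Expanding det(x·I − A) (e.g. by cofactor expansion or by noting that A is similar to its Jordan form J, which has the same characteristic polynomial as A) gives
  χ_A(x) = x^4 + 12*x^3 + 54*x^2 + 108*x + 81
which factors as (x + 3)^4. The eigenvalues (with algebraic multiplicities) are λ = -3 with multiplicity 4.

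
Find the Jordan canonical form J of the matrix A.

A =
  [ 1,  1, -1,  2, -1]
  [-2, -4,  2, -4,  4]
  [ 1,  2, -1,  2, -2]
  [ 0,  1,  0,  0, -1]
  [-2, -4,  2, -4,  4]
J_3(0) ⊕ J_1(0) ⊕ J_1(0)

The characteristic polynomial is
  det(x·I − A) = x^5

Eigenvalues and multiplicities (the geometric multiplicity of λ is n − rank(A − λI), which equals the number of Jordan blocks for λ):
  λ = 0: algebraic multiplicity = 5, geometric multiplicity = 3

Determining the block sizes for each eigenvalue:
  λ = 0: with am = 5 and gm = 3, the partition is not yet determined (e.g. several partitions of 5 into 3 parts exist). Let N = A − (0)·I. Computing rank(N^1) = 2, rank(N^2) = 1, rank(N^3) = 0; the number of blocks of size ≥ j is rank(N^{j−1}) − rank(N^j), giving [3, 1, 1]. So we have 1 block(s) of size 3, 2 block(s) of size 1 → block sizes [3, 1, 1]

Assembling the blocks gives a Jordan form
J =
  [0, 1, 0, 0, 0]
  [0, 0, 1, 0, 0]
  [0, 0, 0, 0, 0]
  [0, 0, 0, 0, 0]
  [0, 0, 0, 0, 0]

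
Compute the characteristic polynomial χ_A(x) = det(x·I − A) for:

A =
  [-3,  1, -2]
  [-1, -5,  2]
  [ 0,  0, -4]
x^3 + 12*x^2 + 48*x + 64

Expanding det(x·I − A) (e.g. by cofactor expansion or by noting that A is similar to its Jordan form J, which has the same characteristic polynomial as A) gives
  χ_A(x) = x^3 + 12*x^2 + 48*x + 64
which factors as (x + 4)^3. The eigenvalues (with algebraic multiplicities) are λ = -4 with multiplicity 3.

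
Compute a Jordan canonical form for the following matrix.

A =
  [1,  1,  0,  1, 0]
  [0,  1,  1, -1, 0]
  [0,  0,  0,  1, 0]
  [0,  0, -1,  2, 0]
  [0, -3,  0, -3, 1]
J_2(1) ⊕ J_2(1) ⊕ J_1(1)

The characteristic polynomial is
  det(x·I − A) = x^5 - 5*x^4 + 10*x^3 - 10*x^2 + 5*x - 1 = (x - 1)^5

Eigenvalues and multiplicities (the geometric multiplicity of λ is n − rank(A − λI), which equals the number of Jordan blocks for λ):
  λ = 1: algebraic multiplicity = 5, geometric multiplicity = 3

Determining the block sizes for each eigenvalue:
  λ = 1: with am = 5 and gm = 3, the partition is not yet determined (e.g. several partitions of 5 into 3 parts exist). Let N = A − (1)·I. Computing rank(N^1) = 2, rank(N^2) = 0; the number of blocks of size ≥ j is rank(N^{j−1}) − rank(N^j), giving [3, 2]. So we have 2 block(s) of size 2, 1 block(s) of size 1 → block sizes [2, 2, 1]

Assembling the blocks gives a Jordan form
J =
  [1, 1, 0, 0, 0]
  [0, 1, 0, 0, 0]
  [0, 0, 1, 1, 0]
  [0, 0, 0, 1, 0]
  [0, 0, 0, 0, 1]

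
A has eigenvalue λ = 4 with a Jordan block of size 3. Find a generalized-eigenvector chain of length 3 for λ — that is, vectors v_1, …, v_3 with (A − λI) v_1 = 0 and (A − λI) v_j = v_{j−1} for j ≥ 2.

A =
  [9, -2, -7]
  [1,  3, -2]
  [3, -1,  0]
A Jordan chain for λ = 4 of length 3:
v_1 = (2, -2, 2)ᵀ
v_2 = (5, 1, 3)ᵀ
v_3 = (1, 0, 0)ᵀ

Let N = A − (4)·I. We want v_3 with N^3 v_3 = 0 but N^2 v_3 ≠ 0; then v_{j-1} := N · v_j for j = 3, …, 2.

Pick v_3 = (1, 0, 0)ᵀ.
Then v_2 = N · v_3 = (5, 1, 3)ᵀ.
Then v_1 = N · v_2 = (2, -2, 2)ᵀ.

Sanity check: (A − (4)·I) v_1 = (0, 0, 0)ᵀ = 0. ✓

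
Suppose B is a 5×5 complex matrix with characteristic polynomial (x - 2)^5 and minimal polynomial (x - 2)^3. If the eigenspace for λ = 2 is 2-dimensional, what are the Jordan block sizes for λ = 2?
Block sizes for λ = 2: [3, 2]

Step 1 — from the characteristic polynomial, algebraic multiplicity of λ = 2 is 5. From dim ker(B − (2)·I) = 2, there are exactly 2 Jordan blocks for λ = 2.
Step 2 — from the minimal polynomial, the factor (x − 2)^3 tells us the largest block for λ = 2 has size 3.
Step 3 — with total size 5, 2 blocks, and largest block 3, the block sizes (in nonincreasing order) are [3, 2].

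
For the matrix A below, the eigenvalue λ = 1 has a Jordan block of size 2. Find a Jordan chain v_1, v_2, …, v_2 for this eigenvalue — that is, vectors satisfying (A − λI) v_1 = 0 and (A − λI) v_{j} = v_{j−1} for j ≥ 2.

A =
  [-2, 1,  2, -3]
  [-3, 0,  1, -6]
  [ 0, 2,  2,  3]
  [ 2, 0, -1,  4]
A Jordan chain for λ = 1 of length 2:
v_1 = (-3, -3, 0, 2)ᵀ
v_2 = (1, 0, 0, 0)ᵀ

Let N = A − (1)·I. We want v_2 with N^2 v_2 = 0 but N^1 v_2 ≠ 0; then v_{j-1} := N · v_j for j = 2, …, 2.

Pick v_2 = (1, 0, 0, 0)ᵀ.
Then v_1 = N · v_2 = (-3, -3, 0, 2)ᵀ.

Sanity check: (A − (1)·I) v_1 = (0, 0, 0, 0)ᵀ = 0. ✓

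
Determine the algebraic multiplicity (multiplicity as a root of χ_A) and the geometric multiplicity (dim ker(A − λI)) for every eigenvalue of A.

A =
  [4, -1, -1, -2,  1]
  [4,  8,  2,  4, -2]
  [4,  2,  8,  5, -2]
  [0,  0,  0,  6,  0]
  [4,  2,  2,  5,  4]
λ = 6: alg = 5, geom = 3

Step 1 — factor the characteristic polynomial to read off the algebraic multiplicities:
  χ_A(x) = (x - 6)^5

Step 2 — compute geometric multiplicities via the rank-nullity identity g(λ) = n − rank(A − λI):
  rank(A − (6)·I) = 2, so dim ker(A − (6)·I) = n − 2 = 3

Summary:
  λ = 6: algebraic multiplicity = 5, geometric multiplicity = 3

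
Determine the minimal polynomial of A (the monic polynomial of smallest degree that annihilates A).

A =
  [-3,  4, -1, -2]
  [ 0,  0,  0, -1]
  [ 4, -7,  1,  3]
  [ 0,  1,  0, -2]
x^3 + 3*x^2 + 3*x + 1

The characteristic polynomial is χ_A(x) = (x + 1)^4, so the eigenvalues are known. The minimal polynomial is
  m_A(x) = Π_λ (x − λ)^{k_λ}
where k_λ is the size of the *largest* Jordan block for λ (equivalently, the smallest k with (A − λI)^k v = 0 for every generalised eigenvector v of λ).

  λ = -1: largest Jordan block has size 3, contributing (x + 1)^3

So m_A(x) = (x + 1)^3 = x^3 + 3*x^2 + 3*x + 1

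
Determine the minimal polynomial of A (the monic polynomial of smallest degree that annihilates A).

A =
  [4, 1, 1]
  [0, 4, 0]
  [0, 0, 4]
x^2 - 8*x + 16

The characteristic polynomial is χ_A(x) = (x - 4)^3, so the eigenvalues are known. The minimal polynomial is
  m_A(x) = Π_λ (x − λ)^{k_λ}
where k_λ is the size of the *largest* Jordan block for λ (equivalently, the smallest k with (A − λI)^k v = 0 for every generalised eigenvector v of λ).

  λ = 4: largest Jordan block has size 2, contributing (x − 4)^2

So m_A(x) = (x - 4)^2 = x^2 - 8*x + 16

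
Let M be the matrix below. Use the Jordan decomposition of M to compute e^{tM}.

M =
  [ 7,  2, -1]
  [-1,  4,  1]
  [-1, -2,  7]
e^{tM} =
  [t*exp(6*t) + exp(6*t), 2*t*exp(6*t), -t*exp(6*t)]
  [-t*exp(6*t), -2*t*exp(6*t) + exp(6*t), t*exp(6*t)]
  [-t*exp(6*t), -2*t*exp(6*t), t*exp(6*t) + exp(6*t)]

Strategy: write M = P · J · P⁻¹ where J is a Jordan canonical form, so e^{tM} = P · e^{tJ} · P⁻¹, and e^{tJ} can be computed block-by-block.

M has Jordan form
J =
  [6, 1, 0]
  [0, 6, 0]
  [0, 0, 6]
(up to reordering of blocks).

Per-block formulas:
  For a 2×2 Jordan block J_2(6): exp(t · J_2(6)) = e^(6t)·(I + t·N), where N is the 2×2 nilpotent shift.
  For a 1×1 block at λ = 6: exp(t · [6]) = [e^(6t)].

After assembling e^{tJ} and conjugating by P, we get:

e^{tM} =
  [t*exp(6*t) + exp(6*t), 2*t*exp(6*t), -t*exp(6*t)]
  [-t*exp(6*t), -2*t*exp(6*t) + exp(6*t), t*exp(6*t)]
  [-t*exp(6*t), -2*t*exp(6*t), t*exp(6*t) + exp(6*t)]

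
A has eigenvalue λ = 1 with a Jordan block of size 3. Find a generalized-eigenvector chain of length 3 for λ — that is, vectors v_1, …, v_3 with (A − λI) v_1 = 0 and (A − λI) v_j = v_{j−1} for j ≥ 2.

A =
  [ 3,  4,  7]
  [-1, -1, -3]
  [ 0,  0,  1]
A Jordan chain for λ = 1 of length 3:
v_1 = (2, -1, 0)ᵀ
v_2 = (7, -3, 0)ᵀ
v_3 = (0, 0, 1)ᵀ

Let N = A − (1)·I. We want v_3 with N^3 v_3 = 0 but N^2 v_3 ≠ 0; then v_{j-1} := N · v_j for j = 3, …, 2.

Pick v_3 = (0, 0, 1)ᵀ.
Then v_2 = N · v_3 = (7, -3, 0)ᵀ.
Then v_1 = N · v_2 = (2, -1, 0)ᵀ.

Sanity check: (A − (1)·I) v_1 = (0, 0, 0)ᵀ = 0. ✓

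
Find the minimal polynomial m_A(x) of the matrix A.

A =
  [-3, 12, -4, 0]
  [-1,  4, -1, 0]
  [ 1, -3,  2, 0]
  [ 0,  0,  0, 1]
x^2 - 2*x + 1

The characteristic polynomial is χ_A(x) = (x - 1)^4, so the eigenvalues are known. The minimal polynomial is
  m_A(x) = Π_λ (x − λ)^{k_λ}
where k_λ is the size of the *largest* Jordan block for λ (equivalently, the smallest k with (A − λI)^k v = 0 for every generalised eigenvector v of λ).

  λ = 1: largest Jordan block has size 2, contributing (x − 1)^2

So m_A(x) = (x - 1)^2 = x^2 - 2*x + 1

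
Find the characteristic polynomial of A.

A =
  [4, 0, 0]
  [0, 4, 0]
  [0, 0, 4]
x^3 - 12*x^2 + 48*x - 64

Expanding det(x·I − A) (e.g. by cofactor expansion or by noting that A is similar to its Jordan form J, which has the same characteristic polynomial as A) gives
  χ_A(x) = x^3 - 12*x^2 + 48*x - 64
which factors as (x - 4)^3. The eigenvalues (with algebraic multiplicities) are λ = 4 with multiplicity 3.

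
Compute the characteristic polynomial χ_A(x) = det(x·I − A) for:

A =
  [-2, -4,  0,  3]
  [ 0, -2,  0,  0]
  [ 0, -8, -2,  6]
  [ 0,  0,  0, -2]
x^4 + 8*x^3 + 24*x^2 + 32*x + 16

Expanding det(x·I − A) (e.g. by cofactor expansion or by noting that A is similar to its Jordan form J, which has the same characteristic polynomial as A) gives
  χ_A(x) = x^4 + 8*x^3 + 24*x^2 + 32*x + 16
which factors as (x + 2)^4. The eigenvalues (with algebraic multiplicities) are λ = -2 with multiplicity 4.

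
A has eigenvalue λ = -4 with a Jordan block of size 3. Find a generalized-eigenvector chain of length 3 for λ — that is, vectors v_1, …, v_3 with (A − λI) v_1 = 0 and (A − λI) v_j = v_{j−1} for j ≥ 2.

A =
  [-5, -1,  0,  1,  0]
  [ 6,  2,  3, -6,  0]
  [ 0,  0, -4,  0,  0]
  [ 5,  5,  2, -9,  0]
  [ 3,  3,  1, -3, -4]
A Jordan chain for λ = -4 of length 3:
v_1 = (-1, 6, 0, 5, 3)ᵀ
v_2 = (0, 3, 0, 2, 1)ᵀ
v_3 = (0, 0, 1, 0, 0)ᵀ

Let N = A − (-4)·I. We want v_3 with N^3 v_3 = 0 but N^2 v_3 ≠ 0; then v_{j-1} := N · v_j for j = 3, …, 2.

Pick v_3 = (0, 0, 1, 0, 0)ᵀ.
Then v_2 = N · v_3 = (0, 3, 0, 2, 1)ᵀ.
Then v_1 = N · v_2 = (-1, 6, 0, 5, 3)ᵀ.

Sanity check: (A − (-4)·I) v_1 = (0, 0, 0, 0, 0)ᵀ = 0. ✓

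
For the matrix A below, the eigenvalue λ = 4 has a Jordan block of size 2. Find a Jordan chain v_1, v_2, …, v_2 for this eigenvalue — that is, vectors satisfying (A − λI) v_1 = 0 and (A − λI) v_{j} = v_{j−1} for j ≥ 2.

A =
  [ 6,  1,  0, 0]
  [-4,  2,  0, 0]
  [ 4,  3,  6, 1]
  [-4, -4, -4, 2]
A Jordan chain for λ = 4 of length 2:
v_1 = (2, -4, 4, -4)ᵀ
v_2 = (1, 0, 0, 0)ᵀ

Let N = A − (4)·I. We want v_2 with N^2 v_2 = 0 but N^1 v_2 ≠ 0; then v_{j-1} := N · v_j for j = 2, …, 2.

Pick v_2 = (1, 0, 0, 0)ᵀ.
Then v_1 = N · v_2 = (2, -4, 4, -4)ᵀ.

Sanity check: (A − (4)·I) v_1 = (0, 0, 0, 0)ᵀ = 0. ✓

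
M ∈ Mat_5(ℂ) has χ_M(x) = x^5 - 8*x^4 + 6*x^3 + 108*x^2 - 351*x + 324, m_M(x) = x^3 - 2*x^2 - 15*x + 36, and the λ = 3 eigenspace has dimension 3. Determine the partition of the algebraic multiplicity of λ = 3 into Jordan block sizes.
Block sizes for λ = 3: [2, 1, 1]

Step 1 — from the characteristic polynomial, algebraic multiplicity of λ = 3 is 4. From dim ker(M − (3)·I) = 3, there are exactly 3 Jordan blocks for λ = 3.
Step 2 — from the minimal polynomial, the factor (x − 3)^2 tells us the largest block for λ = 3 has size 2.
Step 3 — with total size 4, 3 blocks, and largest block 2, the block sizes (in nonincreasing order) are [2, 1, 1].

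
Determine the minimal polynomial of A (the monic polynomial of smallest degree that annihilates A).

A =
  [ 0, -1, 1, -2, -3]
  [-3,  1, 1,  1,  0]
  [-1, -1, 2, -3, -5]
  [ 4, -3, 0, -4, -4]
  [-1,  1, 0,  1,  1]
x^3

The characteristic polynomial is χ_A(x) = x^5, so the eigenvalues are known. The minimal polynomial is
  m_A(x) = Π_λ (x − λ)^{k_λ}
where k_λ is the size of the *largest* Jordan block for λ (equivalently, the smallest k with (A − λI)^k v = 0 for every generalised eigenvector v of λ).

  λ = 0: largest Jordan block has size 3, contributing (x − 0)^3

So m_A(x) = x^3 = x^3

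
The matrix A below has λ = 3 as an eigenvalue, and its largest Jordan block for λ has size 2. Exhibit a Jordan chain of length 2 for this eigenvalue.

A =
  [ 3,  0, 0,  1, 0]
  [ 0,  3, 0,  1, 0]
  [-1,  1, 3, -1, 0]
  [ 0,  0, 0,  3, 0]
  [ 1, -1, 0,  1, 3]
A Jordan chain for λ = 3 of length 2:
v_1 = (0, 0, -1, 0, 1)ᵀ
v_2 = (1, 0, 0, 0, 0)ᵀ

Let N = A − (3)·I. We want v_2 with N^2 v_2 = 0 but N^1 v_2 ≠ 0; then v_{j-1} := N · v_j for j = 2, …, 2.

Pick v_2 = (1, 0, 0, 0, 0)ᵀ.
Then v_1 = N · v_2 = (0, 0, -1, 0, 1)ᵀ.

Sanity check: (A − (3)·I) v_1 = (0, 0, 0, 0, 0)ᵀ = 0. ✓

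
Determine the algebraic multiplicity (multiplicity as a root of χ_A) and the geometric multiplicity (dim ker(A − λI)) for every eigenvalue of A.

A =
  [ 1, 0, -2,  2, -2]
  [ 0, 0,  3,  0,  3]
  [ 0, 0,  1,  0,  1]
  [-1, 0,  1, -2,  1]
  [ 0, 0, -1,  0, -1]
λ = -1: alg = 1, geom = 1; λ = 0: alg = 4, geom = 3

Step 1 — factor the characteristic polynomial to read off the algebraic multiplicities:
  χ_A(x) = x^4*(x + 1)

Step 2 — compute geometric multiplicities via the rank-nullity identity g(λ) = n − rank(A − λI):
  rank(A − (-1)·I) = 4, so dim ker(A − (-1)·I) = n − 4 = 1
  rank(A − (0)·I) = 2, so dim ker(A − (0)·I) = n − 2 = 3

Summary:
  λ = -1: algebraic multiplicity = 1, geometric multiplicity = 1
  λ = 0: algebraic multiplicity = 4, geometric multiplicity = 3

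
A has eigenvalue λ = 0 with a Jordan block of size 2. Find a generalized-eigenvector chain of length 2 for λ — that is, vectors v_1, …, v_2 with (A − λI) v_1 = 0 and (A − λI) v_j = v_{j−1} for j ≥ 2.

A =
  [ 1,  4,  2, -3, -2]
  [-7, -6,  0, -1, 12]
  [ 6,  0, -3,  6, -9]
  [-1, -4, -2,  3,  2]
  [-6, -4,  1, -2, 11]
A Jordan chain for λ = 0 of length 2:
v_1 = (-3, -1, 6, 3, -2)ᵀ
v_2 = (1, -1, 0, 0, 0)ᵀ

Let N = A − (0)·I. We want v_2 with N^2 v_2 = 0 but N^1 v_2 ≠ 0; then v_{j-1} := N · v_j for j = 2, …, 2.

Pick v_2 = (1, -1, 0, 0, 0)ᵀ.
Then v_1 = N · v_2 = (-3, -1, 6, 3, -2)ᵀ.

Sanity check: (A − (0)·I) v_1 = (0, 0, 0, 0, 0)ᵀ = 0. ✓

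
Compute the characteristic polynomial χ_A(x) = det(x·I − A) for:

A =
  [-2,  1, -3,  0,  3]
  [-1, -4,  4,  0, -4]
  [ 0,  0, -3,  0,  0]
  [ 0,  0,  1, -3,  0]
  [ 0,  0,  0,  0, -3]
x^5 + 15*x^4 + 90*x^3 + 270*x^2 + 405*x + 243

Expanding det(x·I − A) (e.g. by cofactor expansion or by noting that A is similar to its Jordan form J, which has the same characteristic polynomial as A) gives
  χ_A(x) = x^5 + 15*x^4 + 90*x^3 + 270*x^2 + 405*x + 243
which factors as (x + 3)^5. The eigenvalues (with algebraic multiplicities) are λ = -3 with multiplicity 5.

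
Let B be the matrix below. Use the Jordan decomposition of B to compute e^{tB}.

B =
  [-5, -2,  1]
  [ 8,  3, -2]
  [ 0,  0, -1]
e^{tB} =
  [-4*t*exp(-t) + exp(-t), -2*t*exp(-t), t*exp(-t)]
  [8*t*exp(-t), 4*t*exp(-t) + exp(-t), -2*t*exp(-t)]
  [0, 0, exp(-t)]

Strategy: write B = P · J · P⁻¹ where J is a Jordan canonical form, so e^{tB} = P · e^{tJ} · P⁻¹, and e^{tJ} can be computed block-by-block.

B has Jordan form
J =
  [-1,  1,  0]
  [ 0, -1,  0]
  [ 0,  0, -1]
(up to reordering of blocks).

Per-block formulas:
  For a 1×1 block at λ = -1: exp(t · [-1]) = [e^(-1t)].
  For a 2×2 Jordan block J_2(-1): exp(t · J_2(-1)) = e^(-1t)·(I + t·N), where N is the 2×2 nilpotent shift.

After assembling e^{tJ} and conjugating by P, we get:

e^{tB} =
  [-4*t*exp(-t) + exp(-t), -2*t*exp(-t), t*exp(-t)]
  [8*t*exp(-t), 4*t*exp(-t) + exp(-t), -2*t*exp(-t)]
  [0, 0, exp(-t)]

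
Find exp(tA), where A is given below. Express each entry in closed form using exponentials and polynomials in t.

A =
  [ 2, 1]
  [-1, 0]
e^{tA} =
  [t*exp(t) + exp(t), t*exp(t)]
  [-t*exp(t), -t*exp(t) + exp(t)]

Strategy: write A = P · J · P⁻¹ where J is a Jordan canonical form, so e^{tA} = P · e^{tJ} · P⁻¹, and e^{tJ} can be computed block-by-block.

A has Jordan form
J =
  [1, 1]
  [0, 1]
(up to reordering of blocks).

Per-block formulas:
  For a 2×2 Jordan block J_2(1): exp(t · J_2(1)) = e^(1t)·(I + t·N), where N is the 2×2 nilpotent shift.

After assembling e^{tJ} and conjugating by P, we get:

e^{tA} =
  [t*exp(t) + exp(t), t*exp(t)]
  [-t*exp(t), -t*exp(t) + exp(t)]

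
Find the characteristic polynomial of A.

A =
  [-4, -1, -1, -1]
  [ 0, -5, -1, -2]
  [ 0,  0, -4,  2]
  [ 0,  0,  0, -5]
x^4 + 18*x^3 + 121*x^2 + 360*x + 400

Expanding det(x·I − A) (e.g. by cofactor expansion or by noting that A is similar to its Jordan form J, which has the same characteristic polynomial as A) gives
  χ_A(x) = x^4 + 18*x^3 + 121*x^2 + 360*x + 400
which factors as (x + 4)^2*(x + 5)^2. The eigenvalues (with algebraic multiplicities) are λ = -5 with multiplicity 2, λ = -4 with multiplicity 2.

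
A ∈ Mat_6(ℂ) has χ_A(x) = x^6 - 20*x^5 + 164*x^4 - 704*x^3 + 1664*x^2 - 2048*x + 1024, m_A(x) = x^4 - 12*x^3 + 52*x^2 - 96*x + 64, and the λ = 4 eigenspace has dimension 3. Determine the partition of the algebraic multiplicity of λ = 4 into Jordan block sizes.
Block sizes for λ = 4: [2, 1, 1]

Step 1 — from the characteristic polynomial, algebraic multiplicity of λ = 4 is 4. From dim ker(A − (4)·I) = 3, there are exactly 3 Jordan blocks for λ = 4.
Step 2 — from the minimal polynomial, the factor (x − 4)^2 tells us the largest block for λ = 4 has size 2.
Step 3 — with total size 4, 3 blocks, and largest block 2, the block sizes (in nonincreasing order) are [2, 1, 1].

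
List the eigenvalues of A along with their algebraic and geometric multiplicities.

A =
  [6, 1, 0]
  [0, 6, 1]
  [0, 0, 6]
λ = 6: alg = 3, geom = 1

Step 1 — factor the characteristic polynomial to read off the algebraic multiplicities:
  χ_A(x) = (x - 6)^3

Step 2 — compute geometric multiplicities via the rank-nullity identity g(λ) = n − rank(A − λI):
  rank(A − (6)·I) = 2, so dim ker(A − (6)·I) = n − 2 = 1

Summary:
  λ = 6: algebraic multiplicity = 3, geometric multiplicity = 1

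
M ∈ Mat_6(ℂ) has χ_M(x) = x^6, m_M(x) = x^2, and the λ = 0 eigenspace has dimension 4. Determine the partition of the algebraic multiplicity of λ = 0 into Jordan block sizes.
Block sizes for λ = 0: [2, 2, 1, 1]

Step 1 — from the characteristic polynomial, algebraic multiplicity of λ = 0 is 6. From dim ker(M − (0)·I) = 4, there are exactly 4 Jordan blocks for λ = 0.
Step 2 — from the minimal polynomial, the factor (x − 0)^2 tells us the largest block for λ = 0 has size 2.
Step 3 — with total size 6, 4 blocks, and largest block 2, the block sizes (in nonincreasing order) are [2, 2, 1, 1].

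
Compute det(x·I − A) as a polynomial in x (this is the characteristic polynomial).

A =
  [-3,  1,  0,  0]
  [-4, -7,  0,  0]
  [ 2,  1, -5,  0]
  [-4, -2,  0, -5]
x^4 + 20*x^3 + 150*x^2 + 500*x + 625

Expanding det(x·I − A) (e.g. by cofactor expansion or by noting that A is similar to its Jordan form J, which has the same characteristic polynomial as A) gives
  χ_A(x) = x^4 + 20*x^3 + 150*x^2 + 500*x + 625
which factors as (x + 5)^4. The eigenvalues (with algebraic multiplicities) are λ = -5 with multiplicity 4.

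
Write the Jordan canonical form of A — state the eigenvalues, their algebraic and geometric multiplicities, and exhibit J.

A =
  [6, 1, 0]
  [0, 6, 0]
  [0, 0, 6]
J_2(6) ⊕ J_1(6)

The characteristic polynomial is
  det(x·I − A) = x^3 - 18*x^2 + 108*x - 216 = (x - 6)^3

Eigenvalues and multiplicities (the geometric multiplicity of λ is n − rank(A − λI), which equals the number of Jordan blocks for λ):
  λ = 6: algebraic multiplicity = 3, geometric multiplicity = 2

Determining the block sizes for each eigenvalue:
  λ = 6: 2 blocks summing to 3 forces exactly one block of size 2 and the rest size 1 → block sizes [2, 1]

Assembling the blocks gives a Jordan form
J =
  [6, 1, 0]
  [0, 6, 0]
  [0, 0, 6]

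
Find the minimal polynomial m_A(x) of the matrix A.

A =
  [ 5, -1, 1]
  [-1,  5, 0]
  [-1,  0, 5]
x^3 - 15*x^2 + 75*x - 125

The characteristic polynomial is χ_A(x) = (x - 5)^3, so the eigenvalues are known. The minimal polynomial is
  m_A(x) = Π_λ (x − λ)^{k_λ}
where k_λ is the size of the *largest* Jordan block for λ (equivalently, the smallest k with (A − λI)^k v = 0 for every generalised eigenvector v of λ).

  λ = 5: largest Jordan block has size 3, contributing (x − 5)^3

So m_A(x) = (x - 5)^3 = x^3 - 15*x^2 + 75*x - 125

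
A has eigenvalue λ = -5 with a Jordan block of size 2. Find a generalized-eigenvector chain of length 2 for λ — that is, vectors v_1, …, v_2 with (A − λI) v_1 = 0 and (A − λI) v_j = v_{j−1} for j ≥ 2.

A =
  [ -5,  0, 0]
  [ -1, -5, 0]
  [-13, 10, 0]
A Jordan chain for λ = -5 of length 2:
v_1 = (0, -2, 4)ᵀ
v_2 = (2, 3, 0)ᵀ

Let N = A − (-5)·I. We want v_2 with N^2 v_2 = 0 but N^1 v_2 ≠ 0; then v_{j-1} := N · v_j for j = 2, …, 2.

Pick v_2 = (2, 3, 0)ᵀ.
Then v_1 = N · v_2 = (0, -2, 4)ᵀ.

Sanity check: (A − (-5)·I) v_1 = (0, 0, 0)ᵀ = 0. ✓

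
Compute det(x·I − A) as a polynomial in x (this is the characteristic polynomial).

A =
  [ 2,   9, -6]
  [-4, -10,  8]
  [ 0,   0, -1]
x^3 + 9*x^2 + 24*x + 16

Expanding det(x·I − A) (e.g. by cofactor expansion or by noting that A is similar to its Jordan form J, which has the same characteristic polynomial as A) gives
  χ_A(x) = x^3 + 9*x^2 + 24*x + 16
which factors as (x + 1)*(x + 4)^2. The eigenvalues (with algebraic multiplicities) are λ = -4 with multiplicity 2, λ = -1 with multiplicity 1.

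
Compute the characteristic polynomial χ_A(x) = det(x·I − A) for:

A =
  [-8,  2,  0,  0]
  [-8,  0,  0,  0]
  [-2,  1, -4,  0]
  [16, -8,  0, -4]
x^4 + 16*x^3 + 96*x^2 + 256*x + 256

Expanding det(x·I − A) (e.g. by cofactor expansion or by noting that A is similar to its Jordan form J, which has the same characteristic polynomial as A) gives
  χ_A(x) = x^4 + 16*x^3 + 96*x^2 + 256*x + 256
which factors as (x + 4)^4. The eigenvalues (with algebraic multiplicities) are λ = -4 with multiplicity 4.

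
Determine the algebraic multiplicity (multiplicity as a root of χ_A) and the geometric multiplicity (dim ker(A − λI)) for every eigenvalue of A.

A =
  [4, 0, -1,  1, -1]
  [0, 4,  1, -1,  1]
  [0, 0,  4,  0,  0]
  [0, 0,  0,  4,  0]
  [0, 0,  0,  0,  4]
λ = 4: alg = 5, geom = 4

Step 1 — factor the characteristic polynomial to read off the algebraic multiplicities:
  χ_A(x) = (x - 4)^5

Step 2 — compute geometric multiplicities via the rank-nullity identity g(λ) = n − rank(A − λI):
  rank(A − (4)·I) = 1, so dim ker(A − (4)·I) = n − 1 = 4

Summary:
  λ = 4: algebraic multiplicity = 5, geometric multiplicity = 4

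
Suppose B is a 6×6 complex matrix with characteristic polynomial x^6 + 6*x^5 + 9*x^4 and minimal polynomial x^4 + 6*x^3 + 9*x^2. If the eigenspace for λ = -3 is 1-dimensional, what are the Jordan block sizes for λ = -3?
Block sizes for λ = -3: [2]

Step 1 — from the characteristic polynomial, algebraic multiplicity of λ = -3 is 2. From dim ker(B − (-3)·I) = 1, there are exactly 1 Jordan blocks for λ = -3.
Step 2 — from the minimal polynomial, the factor (x + 3)^2 tells us the largest block for λ = -3 has size 2.
Step 3 — with total size 2, 1 blocks, and largest block 2, the block sizes (in nonincreasing order) are [2].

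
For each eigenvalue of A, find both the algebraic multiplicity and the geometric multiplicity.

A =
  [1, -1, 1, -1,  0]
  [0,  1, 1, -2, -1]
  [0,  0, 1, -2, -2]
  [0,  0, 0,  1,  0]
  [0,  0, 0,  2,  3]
λ = 1: alg = 4, geom = 2; λ = 3: alg = 1, geom = 1

Step 1 — factor the characteristic polynomial to read off the algebraic multiplicities:
  χ_A(x) = (x - 3)*(x - 1)^4

Step 2 — compute geometric multiplicities via the rank-nullity identity g(λ) = n − rank(A − λI):
  rank(A − (1)·I) = 3, so dim ker(A − (1)·I) = n − 3 = 2
  rank(A − (3)·I) = 4, so dim ker(A − (3)·I) = n − 4 = 1

Summary:
  λ = 1: algebraic multiplicity = 4, geometric multiplicity = 2
  λ = 3: algebraic multiplicity = 1, geometric multiplicity = 1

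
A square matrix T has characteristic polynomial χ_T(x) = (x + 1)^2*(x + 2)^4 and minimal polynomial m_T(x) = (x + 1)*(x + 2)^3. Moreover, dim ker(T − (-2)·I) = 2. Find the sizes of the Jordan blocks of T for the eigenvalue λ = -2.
Block sizes for λ = -2: [3, 1]

Step 1 — from the characteristic polynomial, algebraic multiplicity of λ = -2 is 4. From dim ker(T − (-2)·I) = 2, there are exactly 2 Jordan blocks for λ = -2.
Step 2 — from the minimal polynomial, the factor (x + 2)^3 tells us the largest block for λ = -2 has size 3.
Step 3 — with total size 4, 2 blocks, and largest block 3, the block sizes (in nonincreasing order) are [3, 1].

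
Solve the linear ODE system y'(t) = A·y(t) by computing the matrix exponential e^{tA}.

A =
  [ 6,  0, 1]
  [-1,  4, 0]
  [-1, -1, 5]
e^{tA} =
  [t*exp(5*t) + exp(5*t), -t^2*exp(5*t)/2, t^2*exp(5*t)/2 + t*exp(5*t)]
  [-t*exp(5*t), t^2*exp(5*t)/2 - t*exp(5*t) + exp(5*t), -t^2*exp(5*t)/2]
  [-t*exp(5*t), t^2*exp(5*t)/2 - t*exp(5*t), -t^2*exp(5*t)/2 + exp(5*t)]

Strategy: write A = P · J · P⁻¹ where J is a Jordan canonical form, so e^{tA} = P · e^{tJ} · P⁻¹, and e^{tJ} can be computed block-by-block.

A has Jordan form
J =
  [5, 1, 0]
  [0, 5, 1]
  [0, 0, 5]
(up to reordering of blocks).

Per-block formulas:
  For a 3×3 Jordan block J_3(5): exp(t · J_3(5)) = e^(5t)·(I + t·N + (t^2/2)·N^2), where N is the 3×3 nilpotent shift.

After assembling e^{tJ} and conjugating by P, we get:

e^{tA} =
  [t*exp(5*t) + exp(5*t), -t^2*exp(5*t)/2, t^2*exp(5*t)/2 + t*exp(5*t)]
  [-t*exp(5*t), t^2*exp(5*t)/2 - t*exp(5*t) + exp(5*t), -t^2*exp(5*t)/2]
  [-t*exp(5*t), t^2*exp(5*t)/2 - t*exp(5*t), -t^2*exp(5*t)/2 + exp(5*t)]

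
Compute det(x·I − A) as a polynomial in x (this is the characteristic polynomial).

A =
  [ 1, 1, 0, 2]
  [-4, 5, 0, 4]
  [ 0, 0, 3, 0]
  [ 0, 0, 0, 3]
x^4 - 12*x^3 + 54*x^2 - 108*x + 81

Expanding det(x·I − A) (e.g. by cofactor expansion or by noting that A is similar to its Jordan form J, which has the same characteristic polynomial as A) gives
  χ_A(x) = x^4 - 12*x^3 + 54*x^2 - 108*x + 81
which factors as (x - 3)^4. The eigenvalues (with algebraic multiplicities) are λ = 3 with multiplicity 4.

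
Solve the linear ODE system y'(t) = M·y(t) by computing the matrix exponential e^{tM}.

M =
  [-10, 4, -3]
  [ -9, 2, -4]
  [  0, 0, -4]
e^{tM} =
  [-6*t*exp(-4*t) + exp(-4*t), 4*t*exp(-4*t), t^2*exp(-4*t) - 3*t*exp(-4*t)]
  [-9*t*exp(-4*t), 6*t*exp(-4*t) + exp(-4*t), 3*t^2*exp(-4*t)/2 - 4*t*exp(-4*t)]
  [0, 0, exp(-4*t)]

Strategy: write M = P · J · P⁻¹ where J is a Jordan canonical form, so e^{tM} = P · e^{tJ} · P⁻¹, and e^{tJ} can be computed block-by-block.

M has Jordan form
J =
  [-4,  1,  0]
  [ 0, -4,  1]
  [ 0,  0, -4]
(up to reordering of blocks).

Per-block formulas:
  For a 3×3 Jordan block J_3(-4): exp(t · J_3(-4)) = e^(-4t)·(I + t·N + (t^2/2)·N^2), where N is the 3×3 nilpotent shift.

After assembling e^{tJ} and conjugating by P, we get:

e^{tM} =
  [-6*t*exp(-4*t) + exp(-4*t), 4*t*exp(-4*t), t^2*exp(-4*t) - 3*t*exp(-4*t)]
  [-9*t*exp(-4*t), 6*t*exp(-4*t) + exp(-4*t), 3*t^2*exp(-4*t)/2 - 4*t*exp(-4*t)]
  [0, 0, exp(-4*t)]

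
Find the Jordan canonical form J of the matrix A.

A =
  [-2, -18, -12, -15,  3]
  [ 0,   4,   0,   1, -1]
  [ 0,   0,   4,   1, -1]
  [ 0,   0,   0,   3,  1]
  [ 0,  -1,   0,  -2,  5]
J_1(-2) ⊕ J_3(4) ⊕ J_1(4)

The characteristic polynomial is
  det(x·I − A) = x^5 - 14*x^4 + 64*x^3 - 64*x^2 - 256*x + 512 = (x - 4)^4*(x + 2)

Eigenvalues and multiplicities (the geometric multiplicity of λ is n − rank(A − λI), which equals the number of Jordan blocks for λ):
  λ = -2: algebraic multiplicity = 1, geometric multiplicity = 1
  λ = 4: algebraic multiplicity = 4, geometric multiplicity = 2

Determining the block sizes for each eigenvalue:
  λ = -2: one block (gm = 1), so the single block has size am = 1 → block sizes [1]
  λ = 4: with am = 4 and gm = 2, the partition is not yet determined (e.g. several partitions of 4 into 2 parts exist). Let N = A − (4)·I. Computing rank(N^1) = 3, rank(N^2) = 2, rank(N^3) = 1; the number of blocks of size ≥ j is rank(N^{j−1}) − rank(N^j), giving [2, 1, 1]. So we have 1 block(s) of size 3, 1 block(s) of size 1 → block sizes [3, 1]

Assembling the blocks gives a Jordan form
J =
  [-2, 0, 0, 0, 0]
  [ 0, 4, 1, 0, 0]
  [ 0, 0, 4, 1, 0]
  [ 0, 0, 0, 4, 0]
  [ 0, 0, 0, 0, 4]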